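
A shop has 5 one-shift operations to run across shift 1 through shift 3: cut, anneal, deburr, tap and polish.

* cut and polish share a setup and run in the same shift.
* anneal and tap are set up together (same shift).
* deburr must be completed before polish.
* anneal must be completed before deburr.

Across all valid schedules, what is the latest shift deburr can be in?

Precedence pushes deburr to at least shift 2; downstream work caps deburr at shift 2.
deburr at shift 2 is achievable: polish in shift 3; cut in shift 3; deburr in shift 2; tap in shift 1; anneal in shift 1.

shift 2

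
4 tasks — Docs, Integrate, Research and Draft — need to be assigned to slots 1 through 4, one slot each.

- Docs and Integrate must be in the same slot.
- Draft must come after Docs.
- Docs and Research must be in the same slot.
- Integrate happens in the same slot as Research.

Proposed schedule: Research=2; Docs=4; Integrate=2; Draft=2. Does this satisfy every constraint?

Docs and Integrate must be in the same slot — violated.
Integrate happens in the same slot as Research — holds.
Draft must come after Docs — violated.
Docs and Research must be in the same slot — violated.

Invalid. Draft must come after Docs.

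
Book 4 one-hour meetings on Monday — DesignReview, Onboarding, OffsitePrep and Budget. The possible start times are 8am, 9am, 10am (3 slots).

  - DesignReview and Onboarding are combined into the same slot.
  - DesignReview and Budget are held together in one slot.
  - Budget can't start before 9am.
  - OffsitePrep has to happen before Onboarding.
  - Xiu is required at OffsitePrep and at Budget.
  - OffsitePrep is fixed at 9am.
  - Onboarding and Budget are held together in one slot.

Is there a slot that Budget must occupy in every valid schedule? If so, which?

10am

Budget's window is 9am–10am.
OffsitePrep is fixed at 9am, and Budget can't share a slot with OffsitePrep.
So Budget must be 10am.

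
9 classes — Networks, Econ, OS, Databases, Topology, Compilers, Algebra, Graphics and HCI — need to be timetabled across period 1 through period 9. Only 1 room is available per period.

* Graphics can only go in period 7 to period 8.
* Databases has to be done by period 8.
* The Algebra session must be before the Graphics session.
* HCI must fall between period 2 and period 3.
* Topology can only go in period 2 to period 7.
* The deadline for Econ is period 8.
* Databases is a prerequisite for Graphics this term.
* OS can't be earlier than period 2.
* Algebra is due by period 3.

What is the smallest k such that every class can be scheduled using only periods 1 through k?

The precedence chain requires at least 2 distinct periods.
With at most 1 per period and 9 classes, at least 9 periods are needed.
Graphics can't be placed before period 7, so the schedule must run through at least period 7.
9 works (last occupied period: period 9): for example Databases=period 4; Econ=period 5; Networks=period 8; OS=period 6; Graphics=period 7; Algebra=period 1; Compilers=period 9; Topology=period 3; HCI=period 2.

9 periods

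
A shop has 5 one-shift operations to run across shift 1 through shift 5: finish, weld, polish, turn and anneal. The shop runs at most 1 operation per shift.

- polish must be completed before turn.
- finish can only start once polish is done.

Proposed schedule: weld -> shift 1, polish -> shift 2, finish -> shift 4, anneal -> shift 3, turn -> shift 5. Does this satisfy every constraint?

The shop runs at most 1 operation per shift — holds.
polish must be completed before turn — holds.
finish can only start once polish is done — holds.

Valid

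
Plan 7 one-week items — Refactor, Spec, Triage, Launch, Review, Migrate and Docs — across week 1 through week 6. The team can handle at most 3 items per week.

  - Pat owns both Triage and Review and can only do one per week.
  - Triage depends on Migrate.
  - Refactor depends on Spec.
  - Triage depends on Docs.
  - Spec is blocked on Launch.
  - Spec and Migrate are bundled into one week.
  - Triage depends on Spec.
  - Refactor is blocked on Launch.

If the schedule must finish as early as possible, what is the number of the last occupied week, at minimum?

3

The precedence chain requires at least 3 distinct weeks.
With at most 3 per week and 7 work items, at least 3 weeks are needed.
3 works (last occupied week: week 3): for example Triage in week 3, Spec in week 2, Migrate in week 2, Launch in week 1, Review in week 1, Docs in week 1, Refactor in week 3.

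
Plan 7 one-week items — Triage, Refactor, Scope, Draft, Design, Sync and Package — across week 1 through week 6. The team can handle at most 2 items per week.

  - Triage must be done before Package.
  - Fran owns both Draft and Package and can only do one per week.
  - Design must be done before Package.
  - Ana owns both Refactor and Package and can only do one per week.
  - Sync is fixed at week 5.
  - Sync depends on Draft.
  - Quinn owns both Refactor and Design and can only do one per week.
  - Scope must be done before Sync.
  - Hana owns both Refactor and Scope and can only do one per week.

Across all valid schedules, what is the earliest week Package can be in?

Precedence pushes Package to at least week 2.
Package at week 2 is achievable: Sync=week 5; Triage=week 1; Scope=week 2; Refactor=week 3; Package=week 2; Design=week 1; Draft=week 3.

week 2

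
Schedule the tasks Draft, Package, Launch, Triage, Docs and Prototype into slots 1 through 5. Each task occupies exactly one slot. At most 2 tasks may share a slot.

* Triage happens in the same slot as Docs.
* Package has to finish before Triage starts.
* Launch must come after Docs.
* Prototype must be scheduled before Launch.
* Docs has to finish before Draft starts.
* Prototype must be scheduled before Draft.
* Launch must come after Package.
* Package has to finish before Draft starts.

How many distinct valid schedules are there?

41

Splitting on Draft: it can be 3 (3), 4 (13), 5 (25). Listing each branch's schedules as (Package, Launch, Triage, Docs, Prototype):
Draft=3: (1,3,2,2,1) (1,4,2,2,1) (1,5,2,2,1) — 3.
Draft=4: (1,3,2,2,1) (1,4,2,2,1) (1,4,2,2,3) (1,4,3,3,1) (1,4,3,3,2) (1,5,2,2,1) (1,5,2,2,3) (1,5,3,3,1) (1,5,3,3,2) (2,4,3,3,1) (2,4,3,3,2) (2,5,3,3,1) (2,5,3,3,2) — 13.
Draft=5: (1,3,2,2,1) (1,4,2,2,1) (1,4,2,2,3) (1,4,3,3,1) (1,4,3,3,2) (1,5,2,2,1) (1,5,2,2,3) (1,5,2,2,4) (1,5,3,3,1) (1,5,3,3,2) (1,5,3,3,4) (1,5,4,4,1) (1,5,4,4,2) (1,5,4,4,3) (2,4,3,3,1) (2,4,3,3,2) (2,5,3,3,1) (2,5,3,3,2) (2,5,3,3,4) (2,5,4,4,1) (2,5,4,4,2) (2,5,4,4,3) (3,5,4,4,1) (3,5,4,4,2) (3,5,4,4,3) — 25.
Summing: 3 + 13 + 25 = 41.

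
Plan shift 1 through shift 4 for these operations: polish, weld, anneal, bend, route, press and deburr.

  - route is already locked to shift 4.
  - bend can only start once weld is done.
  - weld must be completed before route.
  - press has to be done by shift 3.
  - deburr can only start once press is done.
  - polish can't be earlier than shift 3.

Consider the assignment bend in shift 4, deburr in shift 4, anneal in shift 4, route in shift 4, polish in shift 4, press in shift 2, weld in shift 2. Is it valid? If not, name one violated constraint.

weld must be completed before route — holds.
route is already locked to shift 4 — holds.
bend can only start once weld is done — holds.
polish can't be earlier than shift 3 — holds.
press has to be done by shift 3 — holds.
deburr can only start once press is done — holds.

Valid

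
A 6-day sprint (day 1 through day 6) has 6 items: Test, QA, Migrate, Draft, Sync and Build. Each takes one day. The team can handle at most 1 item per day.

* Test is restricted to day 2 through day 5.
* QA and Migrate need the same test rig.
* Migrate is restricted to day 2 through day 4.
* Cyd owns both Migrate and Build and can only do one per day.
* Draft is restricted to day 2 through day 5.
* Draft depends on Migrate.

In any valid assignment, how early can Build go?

Build at day 1 is achievable: QA in day 5; Draft in day 3; Migrate in day 2; Sync in day 6; Build in day 1; Test in day 4.

day 1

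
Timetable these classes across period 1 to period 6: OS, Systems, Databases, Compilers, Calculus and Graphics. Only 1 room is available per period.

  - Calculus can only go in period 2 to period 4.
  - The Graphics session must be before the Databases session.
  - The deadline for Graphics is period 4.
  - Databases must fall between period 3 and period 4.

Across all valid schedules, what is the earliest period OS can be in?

period 1

OS at period 1 is achievable: Systems in period 5; Calculus in period 4; Compilers in period 6; OS in period 1; Graphics in period 2; Databases in period 3.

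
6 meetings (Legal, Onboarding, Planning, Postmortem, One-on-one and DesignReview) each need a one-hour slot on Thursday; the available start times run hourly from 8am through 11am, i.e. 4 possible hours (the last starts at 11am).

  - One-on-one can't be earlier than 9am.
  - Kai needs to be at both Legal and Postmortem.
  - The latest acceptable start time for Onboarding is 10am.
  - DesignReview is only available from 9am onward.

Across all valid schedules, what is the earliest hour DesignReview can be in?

9am

DesignReview is available from 9am.
DesignReview at 9am is achievable: Onboarding in 8am, Legal in 8am, DesignReview in 9am, Postmortem in 9am, One-on-one in 9am, Planning in 8am.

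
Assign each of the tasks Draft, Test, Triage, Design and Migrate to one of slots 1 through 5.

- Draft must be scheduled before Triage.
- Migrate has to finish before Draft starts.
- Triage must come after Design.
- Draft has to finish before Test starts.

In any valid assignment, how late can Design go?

Downstream work caps Design at 4.
Design at 4 is achievable: Design=4, Migrate=1, Triage=5, Test=3, Draft=2.

4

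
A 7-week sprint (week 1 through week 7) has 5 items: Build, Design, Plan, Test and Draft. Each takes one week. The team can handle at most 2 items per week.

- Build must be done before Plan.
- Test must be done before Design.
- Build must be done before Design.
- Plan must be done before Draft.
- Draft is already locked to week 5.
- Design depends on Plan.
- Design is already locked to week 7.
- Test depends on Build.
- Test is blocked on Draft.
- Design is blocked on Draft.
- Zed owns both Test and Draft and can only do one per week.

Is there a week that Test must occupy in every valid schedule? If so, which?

Draft is fixed at week 5 and must come before Test, so Test is at least week 6.
Design is fixed at week 7 and must come after Test, so Test is at most week 6.
So Test must be week 6.

week 6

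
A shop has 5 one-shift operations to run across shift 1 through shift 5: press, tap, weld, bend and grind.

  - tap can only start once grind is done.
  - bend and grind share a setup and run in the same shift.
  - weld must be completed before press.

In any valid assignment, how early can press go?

shift 2

Precedence pushes press to at least shift 2.
press at shift 2 is achievable: press=shift 2; grind=shift 1; weld=shift 1; tap=shift 2; bend=shift 1.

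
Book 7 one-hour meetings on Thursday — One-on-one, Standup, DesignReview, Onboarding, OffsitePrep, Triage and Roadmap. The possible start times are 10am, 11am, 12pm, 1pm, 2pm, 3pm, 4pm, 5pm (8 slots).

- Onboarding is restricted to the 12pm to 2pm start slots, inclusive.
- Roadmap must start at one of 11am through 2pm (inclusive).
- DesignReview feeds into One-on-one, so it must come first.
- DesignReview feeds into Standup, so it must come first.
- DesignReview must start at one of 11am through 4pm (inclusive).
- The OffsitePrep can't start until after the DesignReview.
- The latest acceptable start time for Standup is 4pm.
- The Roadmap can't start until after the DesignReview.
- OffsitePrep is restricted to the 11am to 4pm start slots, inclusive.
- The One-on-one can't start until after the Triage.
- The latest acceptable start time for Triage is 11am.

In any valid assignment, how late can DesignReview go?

1pm

DesignReview is available from 11am; DesignReview's own window allows nothing later than 4pm; downstream work caps DesignReview at 1pm.
DesignReview at 1pm is achievable: Onboarding -> 12pm, Triage -> 10am, DesignReview -> 1pm, Standup -> 2pm, Roadmap -> 2pm, One-on-one -> 2pm, OffsitePrep -> 2pm.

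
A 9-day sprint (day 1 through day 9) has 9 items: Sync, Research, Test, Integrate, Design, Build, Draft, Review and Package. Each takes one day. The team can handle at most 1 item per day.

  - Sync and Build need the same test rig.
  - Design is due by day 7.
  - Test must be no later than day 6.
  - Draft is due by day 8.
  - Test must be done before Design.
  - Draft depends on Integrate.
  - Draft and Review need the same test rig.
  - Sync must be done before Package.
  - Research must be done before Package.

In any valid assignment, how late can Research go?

day 8

Downstream work caps Research at day 8.
Research at day 8 is achievable: Test -> day 1, Review -> day 7, Design -> day 2, Build -> day 6, Package -> day 9, Sync -> day 5, Integrate -> day 3, Research -> day 8, Draft -> day 4.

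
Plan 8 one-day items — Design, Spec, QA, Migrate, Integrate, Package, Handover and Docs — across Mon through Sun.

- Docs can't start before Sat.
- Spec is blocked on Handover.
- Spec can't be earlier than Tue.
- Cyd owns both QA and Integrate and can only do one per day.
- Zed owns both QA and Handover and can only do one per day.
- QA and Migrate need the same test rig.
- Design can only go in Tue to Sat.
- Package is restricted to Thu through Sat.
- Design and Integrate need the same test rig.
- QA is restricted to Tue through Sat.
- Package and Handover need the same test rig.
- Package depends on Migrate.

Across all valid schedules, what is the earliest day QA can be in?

QA is available from Tue; QA's own window allows nothing later than Sat.
QA at Tue is achievable: Migrate in Mon; Integrate in Mon; QA in Tue; Handover in Mon; Package in Thu; Spec in Tue; Docs in Sat; Design in Tue.

Tue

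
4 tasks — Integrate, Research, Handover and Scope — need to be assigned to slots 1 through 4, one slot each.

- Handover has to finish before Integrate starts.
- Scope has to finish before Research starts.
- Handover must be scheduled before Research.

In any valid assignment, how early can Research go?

Precedence pushes Research to at least 2.
Research at 2 is achievable: Scope in 1, Research in 2, Handover in 1, Integrate in 2.

2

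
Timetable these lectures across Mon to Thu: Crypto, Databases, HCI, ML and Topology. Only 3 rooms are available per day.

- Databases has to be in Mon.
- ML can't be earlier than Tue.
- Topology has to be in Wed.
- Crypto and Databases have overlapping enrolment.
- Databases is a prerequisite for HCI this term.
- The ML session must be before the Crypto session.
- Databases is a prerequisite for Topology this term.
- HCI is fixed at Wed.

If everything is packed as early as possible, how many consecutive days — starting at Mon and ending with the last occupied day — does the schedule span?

The precedence chain requires at least 2 distinct days.
With at most 3 per day and 5 lectures, at least 2 days are needed.
HCI can't be placed before Wed — that is day 3 counting from Mon — so the schedule must run through at least 3 days.
3 works (last occupied day: Wed): for example Crypto in Wed; HCI in Wed; ML in Tue; Topology in Wed; Databases in Mon.

3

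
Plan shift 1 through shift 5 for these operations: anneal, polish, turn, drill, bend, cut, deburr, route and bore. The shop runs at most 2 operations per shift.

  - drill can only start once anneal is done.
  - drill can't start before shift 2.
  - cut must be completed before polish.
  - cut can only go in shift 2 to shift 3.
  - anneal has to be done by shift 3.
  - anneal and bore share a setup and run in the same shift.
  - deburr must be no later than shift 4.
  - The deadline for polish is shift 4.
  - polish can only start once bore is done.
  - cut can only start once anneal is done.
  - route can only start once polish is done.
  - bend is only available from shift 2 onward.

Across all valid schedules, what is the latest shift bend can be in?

shift 5

Bend is available from shift 2.
bend at shift 5 is achievable: bend -> shift 5, polish -> shift 3, bore -> shift 1, turn -> shift 4, cut -> shift 2, route -> shift 4, anneal -> shift 1, drill -> shift 2, deburr -> shift 3.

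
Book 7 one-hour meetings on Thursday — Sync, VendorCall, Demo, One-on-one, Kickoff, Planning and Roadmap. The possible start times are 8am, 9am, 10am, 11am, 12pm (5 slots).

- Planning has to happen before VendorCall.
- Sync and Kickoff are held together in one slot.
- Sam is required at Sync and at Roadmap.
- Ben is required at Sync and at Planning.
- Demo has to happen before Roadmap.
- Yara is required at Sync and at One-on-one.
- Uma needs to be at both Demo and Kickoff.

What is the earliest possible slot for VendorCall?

Precedence pushes VendorCall to at least 9am.
VendorCall at 9am is achievable: VendorCall in 9am; Roadmap in 9am; Sync in 10am; Kickoff in 10am; One-on-one in 8am; Planning in 8am; Demo in 8am.

9am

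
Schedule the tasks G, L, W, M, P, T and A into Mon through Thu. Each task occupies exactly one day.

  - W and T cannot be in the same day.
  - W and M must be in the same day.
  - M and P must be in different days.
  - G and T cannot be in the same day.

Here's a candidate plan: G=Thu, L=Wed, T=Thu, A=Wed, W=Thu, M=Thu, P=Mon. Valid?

G and T cannot be in the same day — violated.
W and M must be in the same day — holds.
M and P must be in different days — holds.
W and T cannot be in the same day — violated.

Invalid. G and T cannot be in the same day.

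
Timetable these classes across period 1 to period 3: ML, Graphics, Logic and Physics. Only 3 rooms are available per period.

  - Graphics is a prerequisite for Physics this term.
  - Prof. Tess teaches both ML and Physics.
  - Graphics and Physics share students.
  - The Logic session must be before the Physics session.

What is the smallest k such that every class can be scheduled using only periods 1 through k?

The precedence chain requires at least 2 distinct periods.
With at most 3 per period and 4 classes, at least 2 periods are needed.
2 works (last occupied period: period 2): for example Physics in period 2; Logic in period 1; Graphics in period 1; ML in period 1.

2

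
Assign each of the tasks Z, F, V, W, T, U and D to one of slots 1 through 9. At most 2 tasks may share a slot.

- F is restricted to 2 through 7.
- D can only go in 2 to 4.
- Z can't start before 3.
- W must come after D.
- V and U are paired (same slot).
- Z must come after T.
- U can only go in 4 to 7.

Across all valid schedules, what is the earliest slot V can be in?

4

V must be in the same slot as U, which can't be before 4, so V is at least 4; V must be in the same slot as U, which can't be after 7, so V is at most 7.
V at 4 is achievable: U -> 4, Z -> 3, T -> 1, D -> 2, F -> 2, W -> 3, V -> 4.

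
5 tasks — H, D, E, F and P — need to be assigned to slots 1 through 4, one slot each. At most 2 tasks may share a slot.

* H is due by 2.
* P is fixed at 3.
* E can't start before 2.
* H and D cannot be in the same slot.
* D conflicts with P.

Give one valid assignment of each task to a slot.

F in 1, H in 1, D in 2, P in 3, E in 2

Checking: H(1) != D(2); D(2) != P(3); H=1 in [1,2]; E=2 in [2,4]; P=3 in [3,3]; max 2 per slot (cap 2).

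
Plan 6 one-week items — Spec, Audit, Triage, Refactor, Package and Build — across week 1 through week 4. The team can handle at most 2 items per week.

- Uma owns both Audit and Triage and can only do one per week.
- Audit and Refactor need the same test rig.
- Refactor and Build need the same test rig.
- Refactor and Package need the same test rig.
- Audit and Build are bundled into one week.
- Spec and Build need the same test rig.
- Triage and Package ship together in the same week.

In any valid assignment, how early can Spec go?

week 1

Spec at week 1 is achievable: Triage -> week 3; Audit -> week 2; Spec -> week 1; Refactor -> week 1; Build -> week 2; Package -> week 3.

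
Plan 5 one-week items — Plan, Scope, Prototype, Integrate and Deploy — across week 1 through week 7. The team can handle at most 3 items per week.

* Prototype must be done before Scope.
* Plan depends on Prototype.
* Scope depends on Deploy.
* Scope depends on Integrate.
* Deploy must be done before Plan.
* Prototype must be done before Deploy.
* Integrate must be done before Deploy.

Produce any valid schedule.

Deploy=week 2; Prototype=week 1; Scope=week 3; Plan=week 3; Integrate=week 1

Checking: Deploy(week 2) before Plan(week 3); Deploy(week 2) before Scope(week 3); Prototype(week 1) before Scope(week 3); Prototype(week 1) before Plan(week 3); Integrate(week 1) before Deploy(week 2); Integrate(week 1) before Scope(week 3); Prototype(week 1) before Deploy(week 2); max 2 per week (cap 3).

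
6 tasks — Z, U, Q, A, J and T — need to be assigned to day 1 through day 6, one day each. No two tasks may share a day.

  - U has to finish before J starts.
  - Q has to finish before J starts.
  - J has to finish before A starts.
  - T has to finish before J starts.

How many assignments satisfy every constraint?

36

Splitting on U: it can be day 1 (10), day 2 (10), day 3 (10), day 4 (6). Listing each branch's schedules as (Z, Q, A, J, T) by day number:
U=day 1: (2,3,6,5,4) (2,4,6,5,3) (3,2,6,5,4) (3,4,6,5,2) (4,2,6,5,3) (4,3,6,5,2) (5,2,6,4,3) (5,3,6,4,2) (6,2,5,4,3) (6,3,5,4,2) — 10.
U=day 2: (1,3,6,5,4) (1,4,6,5,3) (3,1,6,5,4) (3,4,6,5,1) (4,1,6,5,3) (4,3,6,5,1) (5,1,6,4,3) (5,3,6,4,1) (6,1,5,4,3) (6,3,5,4,1) — 10.
U=day 3: (1,2,6,5,4) (1,4,6,5,2) (2,1,6,5,4) (2,4,6,5,1) (4,1,6,5,2) (4,2,6,5,1) (5,1,6,4,2) (5,2,6,4,1) (6,1,5,4,2) (6,2,5,4,1) — 10.
U=day 4: (1,2,6,5,3) (1,3,6,5,2) (2,1,6,5,3) (2,3,6,5,1) (3,1,6,5,2) (3,2,6,5,1) — 6.
Summing: 10 + 10 + 10 + 6 = 36.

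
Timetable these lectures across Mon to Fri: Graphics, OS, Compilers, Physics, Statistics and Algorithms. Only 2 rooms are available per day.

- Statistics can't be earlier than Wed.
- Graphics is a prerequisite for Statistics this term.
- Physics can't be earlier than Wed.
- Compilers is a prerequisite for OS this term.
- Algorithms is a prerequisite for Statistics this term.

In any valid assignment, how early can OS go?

Tue

Precedence pushes OS to at least Tue.
OS at Tue is achievable: Compilers in Mon, Physics in Wed, OS in Tue, Graphics in Mon, Statistics in Wed, Algorithms in Tue.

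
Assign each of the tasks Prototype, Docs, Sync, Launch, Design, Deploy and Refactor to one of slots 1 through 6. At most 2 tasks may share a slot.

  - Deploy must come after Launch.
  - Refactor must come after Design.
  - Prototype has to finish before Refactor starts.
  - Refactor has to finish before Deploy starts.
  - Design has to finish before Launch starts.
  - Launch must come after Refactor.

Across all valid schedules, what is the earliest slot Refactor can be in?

2

Precedence pushes Refactor to at least 2; downstream work caps Refactor at 4.
Refactor at 2 is achievable: Design=1; Deploy=4; Refactor=2; Launch=3; Sync=3; Docs=2; Prototype=1.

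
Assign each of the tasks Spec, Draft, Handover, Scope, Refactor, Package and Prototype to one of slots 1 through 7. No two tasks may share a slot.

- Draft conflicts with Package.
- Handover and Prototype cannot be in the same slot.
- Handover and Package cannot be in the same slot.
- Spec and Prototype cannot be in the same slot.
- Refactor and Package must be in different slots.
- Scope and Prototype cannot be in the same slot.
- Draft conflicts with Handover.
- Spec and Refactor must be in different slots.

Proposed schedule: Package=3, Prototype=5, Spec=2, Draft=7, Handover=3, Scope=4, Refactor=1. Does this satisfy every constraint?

No. Handover and Package cannot be in the same slot is not satisfied.

Scope and Prototype cannot be in the same slot — holds.
Handover and Prototype cannot be in the same slot — holds.
Handover and Package cannot be in the same slot — violated.
No two tasks may share a slot — violated.
Draft conflicts with Handover — holds.
Spec and Prototype cannot be in the same slot — holds.
Draft conflicts with Package — holds.
Refactor and Package must be in different slots — holds.
Spec and Refactor must be in different slots — holds.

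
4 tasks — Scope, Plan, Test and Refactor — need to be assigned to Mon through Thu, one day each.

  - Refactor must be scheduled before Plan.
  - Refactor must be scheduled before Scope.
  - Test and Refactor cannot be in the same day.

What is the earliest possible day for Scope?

Tue

Precedence pushes Scope to at least Tue.
Scope at Tue is achievable: Plan -> Tue, Test -> Tue, Scope -> Tue, Refactor -> Mon.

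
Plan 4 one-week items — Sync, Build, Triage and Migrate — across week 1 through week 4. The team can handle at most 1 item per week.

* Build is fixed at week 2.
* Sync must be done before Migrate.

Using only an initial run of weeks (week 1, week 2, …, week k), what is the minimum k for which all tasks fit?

4

The precedence chain requires at least 2 distinct weeks.
With at most 1 per week and 4 tasks, at least 4 weeks are needed.
4 works (last occupied week: week 4): for example Sync -> week 1, Migrate -> week 3, Build -> week 2, Triage -> week 4.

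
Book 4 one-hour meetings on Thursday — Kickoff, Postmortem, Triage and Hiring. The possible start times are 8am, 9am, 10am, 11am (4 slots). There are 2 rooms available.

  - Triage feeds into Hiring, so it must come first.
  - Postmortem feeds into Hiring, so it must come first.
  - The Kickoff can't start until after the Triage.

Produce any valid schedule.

Triage in 8am, Kickoff in 9am, Postmortem in 8am, Hiring in 9am

Checking: Triage(8am) before Kickoff(9am); Postmortem(8am) before Hiring(9am); Triage(8am) before Hiring(9am); max 2 per slot (cap 2).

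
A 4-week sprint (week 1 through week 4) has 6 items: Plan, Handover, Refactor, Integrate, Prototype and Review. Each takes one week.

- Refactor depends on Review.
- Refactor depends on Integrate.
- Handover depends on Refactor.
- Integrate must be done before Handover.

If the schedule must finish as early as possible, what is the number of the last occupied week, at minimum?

The precedence chain requires at least 3 distinct weeks.
3 works (last occupied week: week 3): for example Prototype in week 1; Refactor in week 2; Plan in week 1; Review in week 1; Integrate in week 1; Handover in week 3.

3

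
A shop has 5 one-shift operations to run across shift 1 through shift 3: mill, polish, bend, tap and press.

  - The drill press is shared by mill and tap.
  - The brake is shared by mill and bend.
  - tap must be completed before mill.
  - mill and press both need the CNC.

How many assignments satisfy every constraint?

Splitting on mill: it can be shift 2 (12), shift 3 (24). Listing each branch's schedules as (polish, bend, tap, press) by shift number:
mill=shift 2: (1,1,1,1) (1,1,1,3) (1,3,1,1) (1,3,1,3) (2,1,1,1) (2,1,1,3) (2,3,1,1) (2,3,1,3) (3,1,1,1) (3,1,1,3) (3,3,1,1) (3,3,1,3) — 12.
mill=shift 3: (1,1,1,1) (1,1,1,2) (1,1,2,1) (1,1,2,2) (1,2,1,1) (1,2,1,2) (1,2,2,1) (1,2,2,2) (2,1,1,1) (2,1,1,2) (2,1,2,1) (2,1,2,2) (2,2,1,1) (2,2,1,2) (2,2,2,1) (2,2,2,2) (3,1,1,1) (3,1,1,2) (3,1,2,1) (3,1,2,2) (3,2,1,1) (3,2,1,2) (3,2,2,1) (3,2,2,2) — 24.
Summing: 12 + 24 = 36.

36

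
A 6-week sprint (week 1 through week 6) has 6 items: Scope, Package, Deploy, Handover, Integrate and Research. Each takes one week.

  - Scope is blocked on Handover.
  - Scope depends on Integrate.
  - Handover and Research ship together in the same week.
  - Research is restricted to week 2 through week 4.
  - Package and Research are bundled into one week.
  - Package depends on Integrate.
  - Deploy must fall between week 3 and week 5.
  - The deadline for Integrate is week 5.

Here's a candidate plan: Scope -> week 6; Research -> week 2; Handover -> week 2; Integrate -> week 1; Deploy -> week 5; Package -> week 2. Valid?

Valid

Handover and Research ship together in the same week — holds.
Deploy must fall between week 3 and week 5 — holds.
Scope depends on Integrate — holds.
Scope is blocked on Handover — holds.
Package and Research are bundled into one week — holds.
The deadline for Integrate is week 5 — holds.
Package depends on Integrate — holds.
Research is restricted to week 2 through week 4 — holds.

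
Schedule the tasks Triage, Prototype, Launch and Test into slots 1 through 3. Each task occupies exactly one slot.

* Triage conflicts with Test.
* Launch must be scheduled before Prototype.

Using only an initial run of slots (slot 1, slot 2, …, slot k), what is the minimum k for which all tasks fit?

The precedence chain requires at least 2 distinct slots.
2 works (last occupied slot: 2): for example Launch in 1, Triage in 1, Test in 2, Prototype in 2.

2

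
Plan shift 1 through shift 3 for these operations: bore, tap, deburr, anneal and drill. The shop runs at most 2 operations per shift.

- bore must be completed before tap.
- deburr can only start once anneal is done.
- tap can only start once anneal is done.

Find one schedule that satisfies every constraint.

anneal in shift 1; deburr in shift 2; tap in shift 2; drill in shift 3; bore in shift 1

Checking: anneal(shift 1) before deburr(shift 2); bore(shift 1) before tap(shift 2); anneal(shift 1) before tap(shift 2); max 2 per shift (cap 2).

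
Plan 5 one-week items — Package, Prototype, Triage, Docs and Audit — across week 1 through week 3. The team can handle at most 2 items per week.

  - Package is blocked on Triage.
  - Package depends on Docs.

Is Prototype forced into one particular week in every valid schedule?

Prototype can be week 1 (e.g. Package in week 3; Docs in week 2; Audit in week 2; Prototype in week 1; Triage in week 1) or week 2 (e.g. Triage=week 1, Docs=week 1, Prototype=week 2, Package=week 2, Audit=week 3).

No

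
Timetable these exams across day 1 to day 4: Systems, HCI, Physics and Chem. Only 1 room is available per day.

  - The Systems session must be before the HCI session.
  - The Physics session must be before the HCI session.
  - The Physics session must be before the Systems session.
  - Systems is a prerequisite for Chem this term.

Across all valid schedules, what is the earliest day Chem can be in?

Precedence pushes Chem to at least day 3.
Chem at day 3 is achievable: Physics -> day 1, Chem -> day 3, HCI -> day 4, Systems -> day 2.

day 3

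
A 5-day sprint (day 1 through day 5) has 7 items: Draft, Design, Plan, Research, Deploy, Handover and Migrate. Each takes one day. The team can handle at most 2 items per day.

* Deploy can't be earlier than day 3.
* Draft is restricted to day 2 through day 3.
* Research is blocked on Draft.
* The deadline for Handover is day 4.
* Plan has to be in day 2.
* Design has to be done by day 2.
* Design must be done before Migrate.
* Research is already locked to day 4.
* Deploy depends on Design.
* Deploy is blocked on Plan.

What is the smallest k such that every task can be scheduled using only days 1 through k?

The precedence chain requires at least 2 distinct days.
With at most 2 per day and 7 tasks, at least 4 days are needed.
Research can't be placed before day 4, so the schedule must run through at least day 4.
4 works (last occupied day: day 4): for example Handover=day 1, Plan=day 2, Design=day 1, Draft=day 2, Research=day 4, Migrate=day 3, Deploy=day 3.

4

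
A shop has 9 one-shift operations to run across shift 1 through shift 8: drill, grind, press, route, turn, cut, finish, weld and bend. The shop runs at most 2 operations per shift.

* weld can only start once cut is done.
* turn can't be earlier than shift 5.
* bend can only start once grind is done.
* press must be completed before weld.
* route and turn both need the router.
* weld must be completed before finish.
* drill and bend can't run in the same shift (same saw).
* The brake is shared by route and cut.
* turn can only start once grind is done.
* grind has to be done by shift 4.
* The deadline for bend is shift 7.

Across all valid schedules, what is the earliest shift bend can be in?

Precedence pushes bend to at least shift 2; bend's own window allows nothing later than shift 7.
bend at shift 2 is achievable: grind in shift 1; route in shift 4; bend in shift 2; cut in shift 2; press in shift 1; drill in shift 3; weld in shift 3; finish in shift 4; turn in shift 5.

shift 2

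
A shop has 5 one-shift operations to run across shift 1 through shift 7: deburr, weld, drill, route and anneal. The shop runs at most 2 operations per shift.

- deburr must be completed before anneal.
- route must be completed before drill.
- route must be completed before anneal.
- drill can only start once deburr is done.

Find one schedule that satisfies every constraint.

weld -> shift 3, route -> shift 1, deburr -> shift 1, drill -> shift 2, anneal -> shift 2

Checking: deburr(shift 1) before anneal(shift 2); deburr(shift 1) before drill(shift 2); route(shift 1) before drill(shift 2); route(shift 1) before anneal(shift 2); max 2 per shift (cap 2).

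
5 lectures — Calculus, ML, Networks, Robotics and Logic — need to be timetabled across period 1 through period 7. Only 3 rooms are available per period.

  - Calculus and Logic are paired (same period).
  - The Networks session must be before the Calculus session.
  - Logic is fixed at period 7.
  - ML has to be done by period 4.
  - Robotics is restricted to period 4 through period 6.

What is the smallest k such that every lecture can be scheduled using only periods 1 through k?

7 periods

The precedence chain requires at least 2 distinct periods.
With at most 3 per period and 5 lectures, at least 2 periods are needed.
Logic can't be placed before period 7, so the schedule must run through at least period 7.
7 works (last occupied period: period 7): for example Calculus in period 7; Logic in period 7; Robotics in period 4; Networks in period 1; ML in period 1.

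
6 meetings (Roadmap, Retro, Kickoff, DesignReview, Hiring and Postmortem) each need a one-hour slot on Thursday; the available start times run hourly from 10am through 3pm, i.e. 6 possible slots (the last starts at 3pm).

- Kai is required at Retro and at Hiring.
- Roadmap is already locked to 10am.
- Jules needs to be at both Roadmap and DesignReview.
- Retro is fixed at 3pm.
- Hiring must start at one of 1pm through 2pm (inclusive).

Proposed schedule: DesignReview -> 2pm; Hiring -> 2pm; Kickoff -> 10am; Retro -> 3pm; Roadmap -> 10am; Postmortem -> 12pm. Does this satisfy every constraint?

Jules needs to be at both Roadmap and DesignReview — holds.
Hiring must start at one of 1pm through 2pm (inclusive) — holds.
Retro is fixed at 3pm — holds.
Kai is required at Retro and at Hiring — holds.
Roadmap is already locked to 10am — holds.

Yes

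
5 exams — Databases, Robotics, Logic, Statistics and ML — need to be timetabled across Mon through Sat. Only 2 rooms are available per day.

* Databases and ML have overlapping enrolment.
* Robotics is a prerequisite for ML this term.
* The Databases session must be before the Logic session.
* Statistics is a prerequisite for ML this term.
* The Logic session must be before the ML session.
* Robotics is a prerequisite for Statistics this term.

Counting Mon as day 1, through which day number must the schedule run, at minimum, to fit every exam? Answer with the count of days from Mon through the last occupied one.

The precedence chain requires at least 3 distinct days.
With at most 2 per day and 5 exams, at least 3 days are needed.
3 works (last occupied day: Wed): for example Robotics -> Mon, Logic -> Tue, ML -> Wed, Statistics -> Tue, Databases -> Mon.

3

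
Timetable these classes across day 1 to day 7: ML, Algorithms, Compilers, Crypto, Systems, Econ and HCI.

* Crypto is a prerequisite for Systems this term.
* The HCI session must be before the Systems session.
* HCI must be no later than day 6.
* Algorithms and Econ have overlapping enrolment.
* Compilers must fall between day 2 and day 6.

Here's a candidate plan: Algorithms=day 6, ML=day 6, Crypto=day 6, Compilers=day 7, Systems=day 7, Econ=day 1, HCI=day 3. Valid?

No. Compilers must fall between day 2 and day 6 is not satisfied.

Compilers must fall between day 2 and day 6 — violated.
HCI must be no later than day 6 — holds.
Algorithms and Econ have overlapping enrolment — holds.
The HCI session must be before the Systems session — holds.
Crypto is a prerequisite for Systems this term — holds.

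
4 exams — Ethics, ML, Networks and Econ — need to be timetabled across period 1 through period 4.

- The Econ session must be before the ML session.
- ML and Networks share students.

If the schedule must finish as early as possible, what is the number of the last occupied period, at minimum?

The precedence chain requires at least 2 distinct periods.
2 works (last occupied period: period 2): for example Networks=period 1, Ethics=period 1, ML=period 2, Econ=period 1.

2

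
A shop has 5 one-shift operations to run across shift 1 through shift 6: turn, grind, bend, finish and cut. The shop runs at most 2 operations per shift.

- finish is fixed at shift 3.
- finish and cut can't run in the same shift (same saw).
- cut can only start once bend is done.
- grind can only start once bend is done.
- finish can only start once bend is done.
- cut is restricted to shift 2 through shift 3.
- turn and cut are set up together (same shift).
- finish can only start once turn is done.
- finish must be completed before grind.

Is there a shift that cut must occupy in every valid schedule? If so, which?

shift 2

cut's window is shift 2–shift 3.
finish is fixed at shift 3, and cut can't share a shift with finish.
So cut must be shift 2.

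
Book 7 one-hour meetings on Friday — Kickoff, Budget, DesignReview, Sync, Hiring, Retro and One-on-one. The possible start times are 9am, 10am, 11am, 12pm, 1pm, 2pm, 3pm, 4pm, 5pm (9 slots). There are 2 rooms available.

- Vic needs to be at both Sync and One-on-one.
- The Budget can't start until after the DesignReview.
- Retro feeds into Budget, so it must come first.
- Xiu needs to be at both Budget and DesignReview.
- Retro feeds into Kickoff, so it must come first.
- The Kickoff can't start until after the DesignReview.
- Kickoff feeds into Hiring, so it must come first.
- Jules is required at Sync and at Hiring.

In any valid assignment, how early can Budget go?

Precedence pushes Budget to at least 10am.
Budget at 10am is achievable: One-on-one -> 11am, DesignReview -> 9am, Hiring -> 11am, Retro -> 9am, Budget -> 10am, Kickoff -> 10am, Sync -> 12pm.

10am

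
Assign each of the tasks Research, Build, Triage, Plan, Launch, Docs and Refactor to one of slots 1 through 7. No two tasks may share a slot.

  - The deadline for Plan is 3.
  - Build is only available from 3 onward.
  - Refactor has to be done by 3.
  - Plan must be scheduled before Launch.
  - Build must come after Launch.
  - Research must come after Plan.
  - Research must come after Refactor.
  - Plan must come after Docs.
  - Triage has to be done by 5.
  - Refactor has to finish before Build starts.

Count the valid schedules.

18

Splitting on Research: it can be 4 (3), 5 (3), 6 (6), 7 (6). Listing each branch's schedules as (Build, Triage, Plan, Launch, Docs, Refactor):
Research=4: (7,5,2,6,1,3) (7,5,3,6,1,2) (7,5,3,6,2,1) — 3.
Research=5: (7,4,2,6,1,3) (7,4,3,6,1,2) (7,4,3,6,2,1) — 3.
Research=6: (7,4,2,5,1,3) (7,4,3,5,1,2) (7,4,3,5,2,1) (7,5,2,4,1,3) (7,5,3,4,1,2) (7,5,3,4,2,1) — 6.
Research=7: (6,4,2,5,1,3) (6,4,3,5,1,2) (6,4,3,5,2,1) (6,5,2,4,1,3) (6,5,3,4,1,2) (6,5,3,4,2,1) — 6.
Summing: 3 + 3 + 6 + 6 = 18.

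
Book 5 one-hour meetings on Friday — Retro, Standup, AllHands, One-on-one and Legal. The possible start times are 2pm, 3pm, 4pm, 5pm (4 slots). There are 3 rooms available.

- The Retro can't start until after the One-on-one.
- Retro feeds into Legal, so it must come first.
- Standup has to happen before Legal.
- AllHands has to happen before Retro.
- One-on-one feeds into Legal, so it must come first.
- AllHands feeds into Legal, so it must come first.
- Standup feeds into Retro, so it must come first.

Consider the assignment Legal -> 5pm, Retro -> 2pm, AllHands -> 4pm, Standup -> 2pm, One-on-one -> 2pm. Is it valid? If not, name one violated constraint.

One-on-one feeds into Legal, so it must come first — holds.
AllHands feeds into Legal, so it must come first — holds.
There are 3 rooms available — holds.
Retro feeds into Legal, so it must come first — holds.
The Retro can't start until after the One-on-one — violated.
AllHands has to happen before Retro — violated.
Standup has to happen before Legal — holds.
Standup feeds into Retro, so it must come first — violated.

No. AllHands has to happen before Retro is not satisfied.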